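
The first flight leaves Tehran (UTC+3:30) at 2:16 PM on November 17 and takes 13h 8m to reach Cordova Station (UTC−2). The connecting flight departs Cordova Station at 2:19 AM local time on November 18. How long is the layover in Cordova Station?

Convert departure to UTC: 2:16 PM − 3:30 = 10:46 AM UTC on Nov 17.
Add 13 hours and 8 minutes flight time → 11:54 PM UTC.
Cordova Station is UTC−2:00, so local arrival = 11:54 PM − 2:00 = 9:54 PM on Nov 17.
Layover = 2:19 AM − 9:54 PM (+1 day) = 4 hours 25 minutes.

4 hours 25 minutes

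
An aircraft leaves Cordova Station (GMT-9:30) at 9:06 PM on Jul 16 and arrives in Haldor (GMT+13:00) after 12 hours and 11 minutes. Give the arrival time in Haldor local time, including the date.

7:47 AM on July 18

Convert departure to UTC: 9:06 PM + 9:30 = 6:36 AM UTC on Jul 17.
Add 12 hours and 11 minutes travel time → 6:47 PM UTC.
Haldor is UTC+13:00, so local arrival = 6:47 PM + 13:00 = 7:47 AM on Jul 18.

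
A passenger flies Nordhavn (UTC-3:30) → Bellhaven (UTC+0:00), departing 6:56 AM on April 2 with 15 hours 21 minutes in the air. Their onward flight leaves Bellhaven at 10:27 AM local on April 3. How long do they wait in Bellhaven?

Convert departure to UTC: 6:56 AM + 3:30 = 10:26 AM UTC on Apr 2.
Add 15 hours and 21 minutes flight time → 1:47 AM UTC (Apr 3).
Bellhaven is UTC+0, so local arrival is the same: 1:47 AM on Apr 3.
Layover = 10:27 AM − 1:47 AM = 8 hours 40 minutes.

8 hours 40 minutes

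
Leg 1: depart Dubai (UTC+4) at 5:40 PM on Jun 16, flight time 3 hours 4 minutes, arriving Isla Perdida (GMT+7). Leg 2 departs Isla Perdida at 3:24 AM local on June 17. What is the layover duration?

Convert departure to UTC: 5:40 PM − 4:00 = 1:40 PM UTC on Jun 16.
Add 3 hours and 4 minutes flight time → 4:44 PM UTC.
Isla Perdida is UTC+7:00, so local arrival = 4:44 PM + 7:00 = 11:44 PM on Jun 16.
Layover = 3:24 AM − 11:44 PM (+1 day) = 3 hours 40 minutes.

3 hours 40 minutes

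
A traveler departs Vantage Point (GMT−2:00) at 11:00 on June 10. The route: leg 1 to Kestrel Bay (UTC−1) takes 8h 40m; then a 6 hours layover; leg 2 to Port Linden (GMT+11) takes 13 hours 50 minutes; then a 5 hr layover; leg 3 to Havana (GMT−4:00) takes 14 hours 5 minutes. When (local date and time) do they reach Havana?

08:35 on Jun 12

Convert departure to UTC: 11:00 + 2:00 = 13:00 UTC on Jun 10.
Add 8 hours and 40 minutes leg 1 → 21:40 UTC.
Add 6 hours layover in Kestrel Bay → 03:40 UTC (Jun 11).
Add 13 hours 50 minutes leg 2 → 17:30 UTC.
Add 5 hours layover in Port Linden → 22:30 UTC.
Add 14 hours and 5 minutes leg 3 → 12:35 UTC (Jun 12).
Havana is UTC−4:00, so local arrival = 12:35 − 4:00 = 08:35 on Jun 12.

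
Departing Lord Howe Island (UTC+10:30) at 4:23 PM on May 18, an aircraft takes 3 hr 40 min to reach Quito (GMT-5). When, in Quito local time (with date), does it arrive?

Convert departure to UTC: 4:23 PM − 10:30 = 5:53 AM UTC on May 18.
Add 3 hours 40 minutes travel time → 9:33 AM UTC.
Quito is UTC−5:00, so local arrival = 9:33 AM − 5:00 = 4:33 AM on May 18.

4:33 AM on May 18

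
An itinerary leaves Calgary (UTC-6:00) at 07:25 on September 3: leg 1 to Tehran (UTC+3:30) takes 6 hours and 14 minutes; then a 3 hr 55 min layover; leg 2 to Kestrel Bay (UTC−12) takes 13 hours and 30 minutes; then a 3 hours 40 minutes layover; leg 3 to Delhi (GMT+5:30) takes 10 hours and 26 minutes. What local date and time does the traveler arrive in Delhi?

Convert departure to UTC: 07:25 + 6:00 = 13:25 UTC on Sep 3.
Add 6 hours 14 minutes leg 1 → 19:39 UTC.
Add 3 hours and 55 minutes layover in Tehran → 23:34 UTC.
Add 13 hours 30 minutes leg 2 → 13:04 UTC (Sep 4).
Add 3 hours and 40 minutes layover in Kestrel Bay → 16:44 UTC.
Add 10 hours 26 minutes leg 3 → 03:10 UTC (Sep 5).
Delhi is UTC+5:30, so local arrival = 03:10 + 5:30 = 08:40 on Sep 5.

08:40 on September 5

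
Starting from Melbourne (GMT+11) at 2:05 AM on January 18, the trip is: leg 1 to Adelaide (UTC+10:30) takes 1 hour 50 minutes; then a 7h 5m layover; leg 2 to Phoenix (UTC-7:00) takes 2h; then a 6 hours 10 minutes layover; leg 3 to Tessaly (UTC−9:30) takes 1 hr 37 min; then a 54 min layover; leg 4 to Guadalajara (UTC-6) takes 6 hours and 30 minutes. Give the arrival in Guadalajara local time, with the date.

Convert departure to UTC: 2:05 AM − 11:00 = 3:05 PM UTC on Jan 17.
Add 1 hour and 50 minutes leg 1 → 4:55 PM UTC.
Add 7 hours and 5 minutes layover in Adelaide → 12:00 AM UTC (Jan 18).
Add 2 hours leg 2 → 2:00 AM UTC.
Add 6 hours and 10 minutes layover in Phoenix → 8:10 AM UTC.
Add 1 hour and 37 minutes leg 3 → 9:47 AM UTC.
Add 54 minutes layover in Tessaly → 10:41 AM UTC.
Add 6 hours and 30 minutes leg 4 → 5:11 PM UTC.
Guadalajara is UTC−6:00, so local arrival = 5:11 PM − 6:00 = 11:11 AM on Jan 18.

11:11 AM on January 18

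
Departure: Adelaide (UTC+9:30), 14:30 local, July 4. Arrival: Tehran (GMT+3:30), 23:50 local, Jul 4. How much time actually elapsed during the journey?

Tehran is 6:00 behind Adelaide.
Clock-face elapsed time (ignoring zones) is 9 hours 20 minutes.
Actual elapsed = 9 hours 20 minutes + 6:00 = 15 hours 20 minutes.

15 hours 20 minutes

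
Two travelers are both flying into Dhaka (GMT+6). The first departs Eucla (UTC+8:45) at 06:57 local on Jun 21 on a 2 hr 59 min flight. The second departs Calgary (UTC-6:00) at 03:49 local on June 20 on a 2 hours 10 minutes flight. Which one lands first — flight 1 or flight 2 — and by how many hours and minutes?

Flight 1 in UTC: 06:57 − 8:45 = 22:12 on Jun 20.
+2 hours 59 minutes → arrive 01:11 UTC on Jun 21.
Flight 2 in UTC: 03:49 + 6:00 = 09:49 on Jun 20.
+2 hours and 10 minutes → arrive 11:59 UTC on Jun 20.
Flight 2 lands earlier by 13 hours 12 minutes.

the second, by 13 hours 12 minutes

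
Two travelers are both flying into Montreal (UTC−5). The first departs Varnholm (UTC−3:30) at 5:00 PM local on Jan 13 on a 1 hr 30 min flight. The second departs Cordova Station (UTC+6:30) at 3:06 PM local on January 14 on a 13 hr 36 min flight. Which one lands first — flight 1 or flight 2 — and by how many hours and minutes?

the first, by 24 hours 12 minutes

Flight 1 in UTC: 5:00 PM + 3:30 = 8:30 PM on Jan 13.
+1 hour 30 minutes → arrive 10:00 PM UTC on Jan 13.
Flight 2 in UTC: 3:06 PM − 6:30 = 8:36 AM on Jan 14.
+13 hours and 36 minutes → arrive 10:12 PM UTC on Jan 14.
Flight 1 lands earlier by 24 hours 12 minutes.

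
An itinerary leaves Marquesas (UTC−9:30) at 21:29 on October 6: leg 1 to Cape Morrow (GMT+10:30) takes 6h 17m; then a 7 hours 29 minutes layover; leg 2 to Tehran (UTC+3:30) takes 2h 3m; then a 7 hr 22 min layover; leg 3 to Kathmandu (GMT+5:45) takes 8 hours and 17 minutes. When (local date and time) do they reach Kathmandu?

Convert departure to UTC: 21:29 + 9:30 = 06:59 UTC on Oct 7.
Add 6 hours and 17 minutes leg 1 → 13:16 UTC.
Add 7 hours and 29 minutes layover in Cape Morrow → 20:45 UTC.
Add 2 hours 3 minutes leg 2 → 22:48 UTC.
Add 7 hours and 22 minutes layover in Tehran → 06:10 UTC (Oct 8).
Add 8 hours and 17 minutes leg 3 → 14:27 UTC.
Kathmandu is UTC+5:45, so local arrival = 14:27 + 5:45 = 20:12 on Oct 8.

20:12 on October 8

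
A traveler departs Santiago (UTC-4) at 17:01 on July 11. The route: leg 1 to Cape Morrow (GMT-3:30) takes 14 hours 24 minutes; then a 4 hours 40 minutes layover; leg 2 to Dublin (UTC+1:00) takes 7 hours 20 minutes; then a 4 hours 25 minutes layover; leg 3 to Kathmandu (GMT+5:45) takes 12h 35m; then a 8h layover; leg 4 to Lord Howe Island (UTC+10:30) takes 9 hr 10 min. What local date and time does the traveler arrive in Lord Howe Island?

20:05 on July 14

Convert departure to UTC: 17:01 + 4:00 = 21:01 UTC on Jul 11.
Add 14 hours and 24 minutes leg 1 → 11:25 UTC (Jul 12).
Add 4 hours 40 minutes layover in Cape Morrow → 16:05 UTC.
Add 7 hours 20 minutes leg 2 → 23:25 UTC.
Add 4 hours and 25 minutes layover in Dublin → 03:50 UTC (Jul 13).
Add 12 hours 35 minutes leg 3 → 16:25 UTC.
Add 8 hours layover in Kathmandu → 00:25 UTC (Jul 14).
Add 9 hours and 10 minutes leg 4 → 09:35 UTC.
Lord Howe Island is UTC+10:30, so local arrival = 09:35 + 10:30 = 20:05 on Jul 14.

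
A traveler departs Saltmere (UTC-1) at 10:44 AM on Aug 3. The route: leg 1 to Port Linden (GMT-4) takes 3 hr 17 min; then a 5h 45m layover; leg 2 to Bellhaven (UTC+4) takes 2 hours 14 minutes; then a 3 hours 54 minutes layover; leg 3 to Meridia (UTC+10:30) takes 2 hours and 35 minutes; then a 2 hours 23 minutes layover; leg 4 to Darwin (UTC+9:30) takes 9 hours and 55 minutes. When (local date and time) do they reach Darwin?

Convert departure to UTC: 10:44 AM + 1:00 = 11:44 AM UTC on Aug 3.
Add 3 hours 17 minutes leg 1 → 3:01 PM UTC.
Add 5 hours and 45 minutes layover in Port Linden → 8:46 PM UTC.
Add 2 hours 14 minutes leg 2 → 11:00 PM UTC.
Add 3 hours 54 minutes layover in Bellhaven → 2:54 AM UTC (Aug 4).
Add 2 hours 35 minutes leg 3 → 5:29 AM UTC.
Add 2 hours 23 minutes layover in Meridia → 7:52 AM UTC.
Add 9 hours 55 minutes leg 4 → 5:47 PM UTC.
Darwin is UTC+9:30, so local arrival = 5:47 PM + 9:30 = 3:17 AM on Aug 5.

3:17 AM on Aug 5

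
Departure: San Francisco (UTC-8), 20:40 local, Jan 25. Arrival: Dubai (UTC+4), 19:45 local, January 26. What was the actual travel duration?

11 hours 5 minutes

Departure in UTC: 20:40 + 8:00 = 04:40 on Jan 26.
Arrival in UTC: 19:45 − 4:00 = 15:45 on Jan 26.
Elapsed = 15:45 − 04:40 = 11 hours 5 minutes.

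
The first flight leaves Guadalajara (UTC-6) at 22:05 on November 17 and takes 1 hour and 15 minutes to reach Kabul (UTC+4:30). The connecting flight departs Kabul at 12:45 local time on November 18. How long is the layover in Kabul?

2 hours 55 minutes

Convert departure to UTC: 22:05 + 6:00 = 04:05 UTC on Nov 18.
Add 1 hour and 15 minutes flight time → 05:20 UTC.
Kabul is UTC+4:30, so local arrival = 05:20 + 4:30 = 09:50 on Nov 18.
Layover = 12:45 − 09:50 = 2 hours 55 minutes.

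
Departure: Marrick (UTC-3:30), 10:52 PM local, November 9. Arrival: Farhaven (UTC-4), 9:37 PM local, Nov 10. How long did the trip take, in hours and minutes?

Departure in UTC: 10:52 PM + 3:30 = 2:22 AM on Nov 10.
Arrival in UTC: 9:37 PM + 4:00 = 1:37 AM on Nov 11.
Elapsed = 1:37 AM − 2:22 AM (+1 day) = 23 hours 15 minutes.

23 hours 15 minutes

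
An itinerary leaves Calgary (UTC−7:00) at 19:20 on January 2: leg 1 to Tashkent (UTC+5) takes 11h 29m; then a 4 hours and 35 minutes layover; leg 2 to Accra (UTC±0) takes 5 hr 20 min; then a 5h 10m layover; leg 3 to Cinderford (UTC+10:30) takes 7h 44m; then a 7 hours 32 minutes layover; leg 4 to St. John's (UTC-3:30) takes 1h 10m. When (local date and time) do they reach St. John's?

Convert departure to UTC: 19:20 + 7:00 = 02:20 UTC on Jan 3.
Add 11 hours and 29 minutes leg 1 → 13:49 UTC.
Add 4 hours and 35 minutes layover in Tashkent → 18:24 UTC.
Add 5 hours and 20 minutes leg 2 → 23:44 UTC.
Add 5 hours 10 minutes layover in Accra → 04:54 UTC (Jan 4).
Add 7 hours 44 minutes leg 3 → 12:38 UTC.
Add 7 hours and 32 minutes layover in Cinderford → 20:10 UTC.
Add 1 hour and 10 minutes leg 4 → 21:20 UTC.
St. John's is UTC−3:30, so local arrival = 21:20 − 3:30 = 17:50 on Jan 4.

17:50 on Jan 4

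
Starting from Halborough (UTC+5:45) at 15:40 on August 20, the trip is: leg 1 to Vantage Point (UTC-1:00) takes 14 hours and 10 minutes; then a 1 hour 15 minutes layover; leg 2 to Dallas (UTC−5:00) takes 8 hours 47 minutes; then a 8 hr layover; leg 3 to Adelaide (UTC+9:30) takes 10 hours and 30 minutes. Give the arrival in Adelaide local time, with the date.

14:07 on Aug 22

Convert departure to UTC: 15:40 − 5:45 = 09:55 UTC on Aug 20.
Add 14 hours 10 minutes leg 1 → 00:05 UTC (Aug 21).
Add 1 hour 15 minutes layover in Vantage Point → 01:20 UTC.
Add 8 hours 47 minutes leg 2 → 10:07 UTC.
Add 8 hours layover in Dallas → 18:07 UTC.
Add 10 hours 30 minutes leg 3 → 04:37 UTC (Aug 22).
Adelaide is UTC+9:30, so local arrival = 04:37 + 9:30 = 14:07 on Aug 22.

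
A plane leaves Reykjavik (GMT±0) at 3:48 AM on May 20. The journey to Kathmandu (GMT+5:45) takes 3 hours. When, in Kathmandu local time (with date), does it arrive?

12:33 PM on May 20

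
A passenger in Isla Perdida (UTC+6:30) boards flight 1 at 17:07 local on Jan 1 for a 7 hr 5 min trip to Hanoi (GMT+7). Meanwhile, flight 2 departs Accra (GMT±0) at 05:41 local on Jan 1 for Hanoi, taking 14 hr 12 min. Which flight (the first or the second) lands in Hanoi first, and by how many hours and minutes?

Flight 1 in UTC: 17:07 − 6:30 = 10:37 on Jan 1.
+7 hours and 5 minutes → arrive 17:42 UTC on Jan 1.
Flight 2 departs at 05:41 UTC (Jan 1).
+14 hours 12 minutes → arrive 19:53 UTC on Jan 1.
Flight 1 lands earlier by 2 hours 11 minutes.

the first, by 2 hours 11 minutes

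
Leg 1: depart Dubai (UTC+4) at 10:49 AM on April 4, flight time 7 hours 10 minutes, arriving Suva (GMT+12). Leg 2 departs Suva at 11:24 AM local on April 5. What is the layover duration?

Convert departure to UTC: 10:49 AM − 4:00 = 6:49 AM UTC on Apr 4.
Add 7 hours and 10 minutes flight time → 1:59 PM UTC.
Suva is UTC+12:00, so local arrival = 1:59 PM + 12:00 = 1:59 AM on Apr 5.
Layover = 11:24 AM − 1:59 AM = 9 hours 25 minutes.

9 hours 25 minutes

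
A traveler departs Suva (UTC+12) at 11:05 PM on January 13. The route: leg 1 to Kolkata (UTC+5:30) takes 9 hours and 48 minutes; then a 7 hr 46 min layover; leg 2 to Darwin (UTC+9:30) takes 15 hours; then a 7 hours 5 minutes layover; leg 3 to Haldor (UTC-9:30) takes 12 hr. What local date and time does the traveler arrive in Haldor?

Convert departure to UTC: 11:05 PM − 12:00 = 11:05 AM UTC on Jan 13.
Add 9 hours and 48 minutes leg 1 → 8:53 PM UTC.
Add 7 hours 46 minutes layover in Kolkata → 4:39 AM UTC (Jan 14).
Add 15 hours leg 2 → 7:39 PM UTC.
Add 7 hours 5 minutes layover in Darwin → 2:44 AM UTC (Jan 15).
Add 12 hours leg 3 → 2:44 PM UTC.
Haldor is UTC−9:30, so local arrival = 2:44 PM − 9:30 = 5:14 AM on Jan 15.

5:14 AM on January 15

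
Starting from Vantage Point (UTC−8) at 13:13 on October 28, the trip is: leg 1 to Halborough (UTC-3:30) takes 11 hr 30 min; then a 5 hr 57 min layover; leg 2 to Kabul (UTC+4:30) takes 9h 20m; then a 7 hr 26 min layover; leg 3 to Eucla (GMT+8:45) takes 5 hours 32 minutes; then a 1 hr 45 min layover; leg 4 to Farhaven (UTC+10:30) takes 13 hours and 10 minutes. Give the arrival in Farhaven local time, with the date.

14:23 on October 31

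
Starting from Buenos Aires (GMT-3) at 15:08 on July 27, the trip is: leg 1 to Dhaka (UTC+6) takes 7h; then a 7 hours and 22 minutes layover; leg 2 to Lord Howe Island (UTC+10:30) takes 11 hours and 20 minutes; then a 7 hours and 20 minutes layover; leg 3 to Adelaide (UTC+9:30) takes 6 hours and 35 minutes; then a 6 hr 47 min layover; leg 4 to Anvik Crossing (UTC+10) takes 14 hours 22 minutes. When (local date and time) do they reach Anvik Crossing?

16:54 on July 30

Convert departure to UTC: 15:08 + 3:00 = 18:08 UTC on Jul 27.
Add 7 hours leg 1 → 01:08 UTC (Jul 28).
Add 7 hours and 22 minutes layover in Dhaka → 08:30 UTC.
Add 11 hours and 20 minutes leg 2 → 19:50 UTC.
Add 7 hours 20 minutes layover in Lord Howe Island → 03:10 UTC (Jul 29).
Add 6 hours and 35 minutes leg 3 → 09:45 UTC.
Add 6 hours and 47 minutes layover in Adelaide → 16:32 UTC.
Add 14 hours and 22 minutes leg 4 → 06:54 UTC (Jul 30).
Anvik Crossing is UTC+10:00, so local arrival = 06:54 + 10:00 = 16:54 on Jul 30.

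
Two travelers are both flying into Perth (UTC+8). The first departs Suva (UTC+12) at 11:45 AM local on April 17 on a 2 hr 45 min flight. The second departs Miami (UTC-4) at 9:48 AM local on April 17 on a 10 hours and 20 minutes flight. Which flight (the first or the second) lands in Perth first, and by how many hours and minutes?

Flight 1 in UTC: 11:45 AM − 12:00 = 11:45 PM on Apr 16.
+2 hours and 45 minutes → arrive 2:30 AM UTC on Apr 17.
Flight 2 in UTC: 9:48 AM + 4:00 = 1:48 PM on Apr 17.
+10 hours and 20 minutes → arrive 12:08 AM UTC on Apr 18.
Flight 1 lands earlier by 21 hours 38 minutes.

the first, by 21 hours 38 minutes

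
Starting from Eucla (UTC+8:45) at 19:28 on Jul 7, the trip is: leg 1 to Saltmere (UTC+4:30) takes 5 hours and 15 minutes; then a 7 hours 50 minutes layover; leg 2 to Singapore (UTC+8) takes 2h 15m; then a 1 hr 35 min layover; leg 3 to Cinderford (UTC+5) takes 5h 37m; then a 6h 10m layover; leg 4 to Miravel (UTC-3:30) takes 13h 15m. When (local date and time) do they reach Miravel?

Convert departure to UTC: 19:28 − 8:45 = 10:43 UTC on Jul 7.
Add 5 hours 15 minutes leg 1 → 15:58 UTC.
Add 7 hours 50 minutes layover in Saltmere → 23:48 UTC.
Add 2 hours 15 minutes leg 2 → 02:03 UTC (Jul 8).
Add 1 hour 35 minutes layover in Singapore → 03:38 UTC.
Add 5 hours 37 minutes leg 3 → 09:15 UTC.
Add 6 hours and 10 minutes layover in Cinderford → 15:25 UTC.
Add 13 hours 15 minutes leg 4 → 04:40 UTC (Jul 9).
Miravel is UTC−3:30, so local arrival = 04:40 − 3:30 = 01:10 on Jul 9.

01:10 on July 9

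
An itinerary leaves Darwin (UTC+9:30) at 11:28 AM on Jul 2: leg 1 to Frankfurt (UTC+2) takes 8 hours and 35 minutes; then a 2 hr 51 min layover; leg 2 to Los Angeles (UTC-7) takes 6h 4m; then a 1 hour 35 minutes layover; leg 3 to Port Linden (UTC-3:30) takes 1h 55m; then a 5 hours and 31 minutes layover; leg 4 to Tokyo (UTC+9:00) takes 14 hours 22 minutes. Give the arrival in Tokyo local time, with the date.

Convert departure to UTC: 11:28 AM − 9:30 = 1:58 AM UTC on Jul 2.
Add 8 hours 35 minutes leg 1 → 10:33 AM UTC.
Add 2 hours and 51 minutes layover in Frankfurt → 1:24 PM UTC.
Add 6 hours and 4 minutes leg 2 → 7:28 PM UTC.
Add 1 hour and 35 minutes layover in Los Angeles → 9:03 PM UTC.
Add 1 hour and 55 minutes leg 3 → 10:58 PM UTC.
Add 5 hours 31 minutes layover in Port Linden → 4:29 AM UTC (Jul 3).
Add 14 hours 22 minutes leg 4 → 6:51 PM UTC.
Tokyo is UTC+9:00, so local arrival = 6:51 PM + 9:00 = 3:51 AM on Jul 4.

3:51 AM on Jul 4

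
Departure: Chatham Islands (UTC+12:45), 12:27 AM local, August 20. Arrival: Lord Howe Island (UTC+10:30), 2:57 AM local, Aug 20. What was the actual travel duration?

Departure in UTC: 12:27 AM − 12:45 = 11:42 AM on Aug 19.
Arrival in UTC: 2:57 AM − 10:30 = 4:27 PM on Aug 19.
Elapsed = 4:27 PM − 11:42 AM = 4 hours 45 minutes.

4 hours 45 minutes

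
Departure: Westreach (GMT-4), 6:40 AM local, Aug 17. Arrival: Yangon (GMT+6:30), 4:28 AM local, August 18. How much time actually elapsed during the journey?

Departure in UTC: 6:40 AM + 4:00 = 10:40 AM on Aug 17.
Arrival in UTC: 4:28 AM − 6:30 = 9:58 PM on Aug 17.
Elapsed = 9:58 PM − 10:40 AM = 11 hours 18 minutes.

11 hours 18 minutes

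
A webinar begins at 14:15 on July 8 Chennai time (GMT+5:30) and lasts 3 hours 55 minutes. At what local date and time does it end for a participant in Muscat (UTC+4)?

16:40 on July 8

Convert start to UTC: 14:15 − 5:30 = 08:45 UTC on Jul 8.
Add 3 hours 55 minutes duration → 12:40 UTC.
Muscat is UTC+4:00, so local end time = 12:40 + 4:00 = 16:40 on Jul 8.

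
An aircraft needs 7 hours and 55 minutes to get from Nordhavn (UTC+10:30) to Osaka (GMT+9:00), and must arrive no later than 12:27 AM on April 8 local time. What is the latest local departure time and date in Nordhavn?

6:02 PM on April 7

Target arrival in UTC: 12:27 AM − 9:00 = 3:27 PM on Apr 7.
Subtract 7 hours 55 minutes → departure 7:32 AM UTC on Apr 7.
Nordhavn is UTC+10:30: 7:32 AM + 10:30 = 6:02 PM on Apr 7.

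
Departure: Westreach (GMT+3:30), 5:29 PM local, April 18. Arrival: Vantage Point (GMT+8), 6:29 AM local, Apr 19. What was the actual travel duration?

Departure in UTC: 5:29 PM − 3:30 = 1:59 PM on Apr 18.
Arrival in UTC: 6:29 AM − 8:00 = 10:29 PM on Apr 18.
Elapsed = 10:29 PM − 1:59 PM = 8 hours 30 minutes.

8 hours 30 minutes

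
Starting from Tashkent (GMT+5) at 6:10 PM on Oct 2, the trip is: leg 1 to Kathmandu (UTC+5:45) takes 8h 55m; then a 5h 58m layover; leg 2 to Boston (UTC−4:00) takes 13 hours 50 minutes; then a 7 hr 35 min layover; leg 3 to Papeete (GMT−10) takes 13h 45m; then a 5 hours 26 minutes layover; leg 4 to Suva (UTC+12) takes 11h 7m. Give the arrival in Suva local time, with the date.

7:46 PM on October 5

Convert departure to UTC: 6:10 PM − 5:00 = 1:10 PM UTC on Oct 2.
Add 8 hours 55 minutes leg 1 → 10:05 PM UTC.
Add 5 hours 58 minutes layover in Kathmandu → 4:03 AM UTC (Oct 3).
Add 13 hours 50 minutes leg 2 → 5:53 PM UTC.
Add 7 hours 35 minutes layover in Boston → 1:28 AM UTC (Oct 4).
Add 13 hours and 45 minutes leg 3 → 3:13 PM UTC.
Add 5 hours and 26 minutes layover in Papeete → 8:39 PM UTC.
Add 11 hours 7 minutes leg 4 → 7:46 AM UTC (Oct 5).
Suva is UTC+12:00, so local arrival = 7:46 AM + 12:00 = 7:46 PM on Oct 5.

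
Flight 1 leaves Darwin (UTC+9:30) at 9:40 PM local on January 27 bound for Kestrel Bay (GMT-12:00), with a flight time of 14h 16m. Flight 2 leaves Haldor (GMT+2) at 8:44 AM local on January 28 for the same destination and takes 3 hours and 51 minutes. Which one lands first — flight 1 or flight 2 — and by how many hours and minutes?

the first, by 8 hours 9 minutes

Flight 1 in UTC: 9:40 PM − 9:30 = 12:10 PM on Jan 27.
+14 hours 16 minutes → arrive 2:26 AM UTC on Jan 28.
Flight 2 in UTC: 8:44 AM − 2:00 = 6:44 AM on Jan 28.
+3 hours and 51 minutes → arrive 10:35 AM UTC on Jan 28.
Flight 1 lands earlier by 8 hours 9 minutes.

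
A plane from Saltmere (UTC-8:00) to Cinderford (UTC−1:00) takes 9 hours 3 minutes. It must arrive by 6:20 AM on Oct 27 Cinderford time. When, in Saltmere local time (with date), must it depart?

2:17 PM on October 26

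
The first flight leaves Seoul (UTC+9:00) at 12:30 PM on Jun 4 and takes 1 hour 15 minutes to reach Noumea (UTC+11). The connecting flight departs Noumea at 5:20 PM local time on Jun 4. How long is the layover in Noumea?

Convert departure to UTC: 12:30 PM − 9:00 = 3:30 AM UTC on Jun 4.
Add 1 hour 15 minutes flight time → 4:45 AM UTC.
Noumea is UTC+11:00, so local arrival = 4:45 AM + 11:00 = 3:45 PM on Jun 4.
Layover = 5:20 PM − 3:45 PM = 1 hour 35 minutes.

1 hour 35 minutes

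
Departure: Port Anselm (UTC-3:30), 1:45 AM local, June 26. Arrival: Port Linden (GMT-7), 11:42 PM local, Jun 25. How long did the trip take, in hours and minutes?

1 hour 27 minutes

Port Linden is 3:30 behind Port Anselm.
Clock-face elapsed time (ignoring zones) is −2 hours 3 minutes.
Actual elapsed = −2 hours 3 minutes + 3:30 = 1 hour 27 minutes.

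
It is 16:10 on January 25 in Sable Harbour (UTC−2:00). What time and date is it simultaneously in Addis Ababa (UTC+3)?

21:10 on Jan 25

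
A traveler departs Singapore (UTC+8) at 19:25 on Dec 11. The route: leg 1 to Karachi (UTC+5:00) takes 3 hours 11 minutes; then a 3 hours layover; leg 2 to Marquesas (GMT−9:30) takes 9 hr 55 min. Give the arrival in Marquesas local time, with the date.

18:01 on December 11

Convert departure to UTC: 19:25 − 8:00 = 11:25 UTC on Dec 11.
Add 3 hours 11 minutes leg 1 → 14:36 UTC.
Add 3 hours layover in Karachi → 17:36 UTC.
Add 9 hours and 55 minutes leg 2 → 03:31 UTC (Dec 12).
Marquesas is UTC−9:30, so local arrival = 03:31 − 9:30 = 18:01 on Dec 11.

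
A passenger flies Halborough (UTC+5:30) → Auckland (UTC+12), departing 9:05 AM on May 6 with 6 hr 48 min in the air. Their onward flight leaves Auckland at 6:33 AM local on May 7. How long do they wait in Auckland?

Convert departure to UTC: 9:05 AM − 5:30 = 3:35 AM UTC on May 6.
Add 6 hours and 48 minutes flight time → 10:23 AM UTC.
Auckland is UTC+12:00, so local arrival = 10:23 AM + 12:00 = 10:23 PM on May 6.
Layover = 6:33 AM − 10:23 PM (+1 day) = 8 hours 10 minutes.

8 hours 10 minutes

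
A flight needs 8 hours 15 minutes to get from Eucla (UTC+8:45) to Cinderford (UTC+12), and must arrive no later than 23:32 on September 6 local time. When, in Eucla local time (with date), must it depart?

12:02 on Sep 6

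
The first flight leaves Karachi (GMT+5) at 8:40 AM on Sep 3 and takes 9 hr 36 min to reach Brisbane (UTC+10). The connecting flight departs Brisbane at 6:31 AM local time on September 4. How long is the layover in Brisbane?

7 hours 15 minutes

Convert departure to UTC: 8:40 AM − 5:00 = 3:40 AM UTC on Sep 3.
Add 9 hours and 36 minutes flight time → 1:16 PM UTC.
Brisbane is UTC+10:00, so local arrival = 1:16 PM + 10:00 = 11:16 PM on Sep 3.
Layover = 6:31 AM − 11:16 PM (+1 day) = 7 hours 15 minutes.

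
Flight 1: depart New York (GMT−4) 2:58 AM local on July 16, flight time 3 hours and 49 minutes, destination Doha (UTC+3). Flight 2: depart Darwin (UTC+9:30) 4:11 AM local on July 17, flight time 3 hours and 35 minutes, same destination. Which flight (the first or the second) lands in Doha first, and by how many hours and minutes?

the first, by 11 hours 29 minutes

Flight 1 in UTC: 2:58 AM + 4:00 = 6:58 AM on Jul 16.
+3 hours 49 minutes → arrive 10:47 AM UTC on Jul 16.
Flight 2 in UTC: 4:11 AM − 9:30 = 6:41 PM on Jul 16.
+3 hours 35 minutes → arrive 10:16 PM UTC on Jul 16.
Flight 1 lands earlier by 11 hours 29 minutes.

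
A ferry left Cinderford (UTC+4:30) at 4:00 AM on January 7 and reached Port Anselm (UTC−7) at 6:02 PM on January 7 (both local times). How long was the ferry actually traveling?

Departure in UTC: 4:00 AM − 4:30 = 11:30 PM on Jan 6.
Arrival in UTC: 6:02 PM + 7:00 = 1:02 AM on Jan 8.
Elapsed = 1:02 AM − 11:30 PM (+2 days) = 25 hours 32 minutes.

25 hours 32 minutes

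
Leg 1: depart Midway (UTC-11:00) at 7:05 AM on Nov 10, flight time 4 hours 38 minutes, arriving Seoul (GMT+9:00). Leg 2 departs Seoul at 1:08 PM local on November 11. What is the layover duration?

Convert departure to UTC: 7:05 AM + 11:00 = 6:05 PM UTC on Nov 10.
Add 4 hours 38 minutes flight time → 10:43 PM UTC.
Seoul is UTC+9:00, so local arrival = 10:43 PM + 9:00 = 7:43 AM on Nov 11.
Layover = 1:08 PM − 7:43 AM = 5 hours 25 minutes.

5 hours 25 minutes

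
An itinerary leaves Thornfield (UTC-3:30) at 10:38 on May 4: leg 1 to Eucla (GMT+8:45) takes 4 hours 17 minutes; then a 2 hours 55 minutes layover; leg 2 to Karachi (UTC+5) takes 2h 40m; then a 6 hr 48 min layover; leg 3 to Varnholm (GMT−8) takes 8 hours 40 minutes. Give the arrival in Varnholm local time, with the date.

07:28 on May 5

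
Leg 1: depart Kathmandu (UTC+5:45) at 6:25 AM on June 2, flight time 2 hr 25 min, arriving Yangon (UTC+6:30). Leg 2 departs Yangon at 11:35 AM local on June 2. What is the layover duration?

Convert departure to UTC: 6:25 AM − 5:45 = 12:40 AM UTC on Jun 2.
Add 2 hours and 25 minutes flight time → 3:05 AM UTC.
Yangon is UTC+6:30, so local arrival = 3:05 AM + 6:30 = 9:35 AM on Jun 2.
Layover = 11:35 AM − 9:35 AM = 2 hours.

2 hours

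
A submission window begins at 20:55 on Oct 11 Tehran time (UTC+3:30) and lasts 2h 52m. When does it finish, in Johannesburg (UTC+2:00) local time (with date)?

22:17 on Oct 11

Convert start to UTC: 20:55 − 3:30 = 17:25 UTC on Oct 11.
Add 2 hours and 52 minutes duration → 20:17 UTC.
Johannesburg is UTC+2:00, so local end time = 20:17 + 2:00 = 22:17 on Oct 11.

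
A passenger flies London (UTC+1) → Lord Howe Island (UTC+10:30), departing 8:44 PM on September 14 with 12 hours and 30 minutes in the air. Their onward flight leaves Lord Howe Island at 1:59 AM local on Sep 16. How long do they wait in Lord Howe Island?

7 hours 15 minutes

Convert departure to UTC: 8:44 PM − 1:00 = 7:44 PM UTC on Sep 14.
Add 12 hours 30 minutes flight time → 8:14 AM UTC (Sep 15).
Lord Howe Island is UTC+10:30, so local arrival = 8:14 AM + 10:30 = 6:44 PM on Sep 15.
Layover = 1:59 AM − 6:44 PM (+1 day) = 7 hours 15 minutes.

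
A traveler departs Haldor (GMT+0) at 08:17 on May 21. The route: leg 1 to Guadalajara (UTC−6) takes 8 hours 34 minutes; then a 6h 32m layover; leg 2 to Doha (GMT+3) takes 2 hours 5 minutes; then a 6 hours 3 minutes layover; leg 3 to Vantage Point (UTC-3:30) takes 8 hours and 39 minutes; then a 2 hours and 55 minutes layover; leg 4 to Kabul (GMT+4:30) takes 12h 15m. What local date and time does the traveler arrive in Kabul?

Haldor is at UTC+0, so departure is already 08:17 UTC on May 21.
Add 8 hours 34 minutes leg 1 → 16:51 UTC.
Add 6 hours and 32 minutes layover in Guadalajara → 23:23 UTC.
Add 2 hours 5 minutes leg 2 → 01:28 UTC (May 22).
Add 6 hours 3 minutes layover in Doha → 07:31 UTC.
Add 8 hours and 39 minutes leg 3 → 16:10 UTC.
Add 2 hours 55 minutes layover in Vantage Point → 19:05 UTC.
Add 12 hours and 15 minutes leg 4 → 07:20 UTC (May 23).
Kabul is UTC+4:30, so local arrival = 07:20 + 4:30 = 11:50 on May 23.

11:50 on May 23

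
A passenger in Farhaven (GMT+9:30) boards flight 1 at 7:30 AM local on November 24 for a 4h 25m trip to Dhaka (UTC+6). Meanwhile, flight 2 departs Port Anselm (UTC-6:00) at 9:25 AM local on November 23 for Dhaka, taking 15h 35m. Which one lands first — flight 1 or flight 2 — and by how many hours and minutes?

the first, by 4 hours 35 minutes

Flight 1 in UTC: 7:30 AM − 9:30 = 10:00 PM on Nov 23.
+4 hours 25 minutes → arrive 2:25 AM UTC on Nov 24.
Flight 2 in UTC: 9:25 AM + 6:00 = 3:25 PM on Nov 23.
+15 hours 35 minutes → arrive 7:00 AM UTC on Nov 24.
Flight 1 lands earlier by 4 hours 35 minutes.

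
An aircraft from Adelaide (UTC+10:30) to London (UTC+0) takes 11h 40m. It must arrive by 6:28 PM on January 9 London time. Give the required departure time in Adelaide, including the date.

5:18 PM on January 9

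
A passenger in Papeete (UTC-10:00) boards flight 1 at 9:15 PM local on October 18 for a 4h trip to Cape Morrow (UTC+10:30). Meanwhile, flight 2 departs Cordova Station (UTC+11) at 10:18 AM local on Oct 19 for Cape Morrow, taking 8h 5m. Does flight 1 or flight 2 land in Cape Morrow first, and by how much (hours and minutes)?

the second, by 3 hours 52 minutes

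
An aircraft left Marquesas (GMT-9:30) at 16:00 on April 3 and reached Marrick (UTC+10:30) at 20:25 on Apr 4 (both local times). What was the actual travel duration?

8 hours 25 minutes

Departure in UTC: 16:00 + 9:30 = 01:30 on Apr 4.
Arrival in UTC: 20:25 − 10:30 = 09:55 on Apr 4.
Elapsed = 09:55 − 01:30 = 8 hours 25 minutes.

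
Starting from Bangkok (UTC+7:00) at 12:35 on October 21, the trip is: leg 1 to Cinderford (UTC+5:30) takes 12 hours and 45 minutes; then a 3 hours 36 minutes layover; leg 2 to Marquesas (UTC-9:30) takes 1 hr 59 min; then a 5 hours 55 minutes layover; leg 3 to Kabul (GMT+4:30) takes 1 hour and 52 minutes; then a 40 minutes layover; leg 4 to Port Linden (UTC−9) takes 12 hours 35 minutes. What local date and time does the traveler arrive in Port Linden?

11:57 on Oct 22

Convert departure to UTC: 12:35 − 7:00 = 05:35 UTC on Oct 21.
Add 12 hours and 45 minutes leg 1 → 18:20 UTC.
Add 3 hours and 36 minutes layover in Cinderford → 21:56 UTC.
Add 1 hour and 59 minutes leg 2 → 23:55 UTC.
Add 5 hours and 55 minutes layover in Marquesas → 05:50 UTC (Oct 22).
Add 1 hour and 52 minutes leg 3 → 07:42 UTC.
Add 40 minutes layover in Kabul → 08:22 UTC.
Add 12 hours and 35 minutes leg 4 → 20:57 UTC.
Port Linden is UTC−9:00, so local arrival = 20:57 − 9:00 = 11:57 on Oct 22.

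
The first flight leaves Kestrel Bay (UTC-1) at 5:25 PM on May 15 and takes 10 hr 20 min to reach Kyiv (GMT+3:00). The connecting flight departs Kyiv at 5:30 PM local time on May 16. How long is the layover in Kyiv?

9 hours 45 minutes

Convert departure to UTC: 5:25 PM + 1:00 = 6:25 PM UTC on May 15.
Add 10 hours and 20 minutes flight time → 4:45 AM UTC (May 16).
Kyiv is UTC+3:00, so local arrival = 4:45 AM + 3:00 = 7:45 AM on May 16.
Layover = 5:30 PM − 7:45 AM = 9 hours 45 minutes.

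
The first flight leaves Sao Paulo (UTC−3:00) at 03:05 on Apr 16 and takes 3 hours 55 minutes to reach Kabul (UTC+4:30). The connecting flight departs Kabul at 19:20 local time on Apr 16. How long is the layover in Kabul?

4 hours 50 minutes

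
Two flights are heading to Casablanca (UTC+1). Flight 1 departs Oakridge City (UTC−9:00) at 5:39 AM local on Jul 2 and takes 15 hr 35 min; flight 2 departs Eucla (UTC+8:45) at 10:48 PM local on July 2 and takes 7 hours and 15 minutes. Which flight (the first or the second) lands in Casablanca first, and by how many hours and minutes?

Flight 1 in UTC: 5:39 AM + 9:00 = 2:39 PM on Jul 2.
+15 hours and 35 minutes → arrive 6:14 AM UTC on Jul 3.
Flight 2 in UTC: 10:48 PM − 8:45 = 2:03 PM on Jul 2.
+7 hours 15 minutes → arrive 9:18 PM UTC on Jul 2.
Flight 2 lands earlier by 8 hours 56 minutes.

the second, by 8 hours 56 minutes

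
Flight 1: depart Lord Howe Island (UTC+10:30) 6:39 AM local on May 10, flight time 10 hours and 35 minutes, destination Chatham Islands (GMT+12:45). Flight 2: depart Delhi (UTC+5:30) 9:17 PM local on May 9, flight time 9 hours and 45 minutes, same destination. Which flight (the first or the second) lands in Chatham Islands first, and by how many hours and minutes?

Flight 1 in UTC: 6:39 AM − 10:30 = 8:09 PM on May 9.
+10 hours 35 minutes → arrive 6:44 AM UTC on May 10.
Flight 2 in UTC: 9:17 PM − 5:30 = 3:47 PM on May 9.
+9 hours 45 minutes → arrive 1:32 AM UTC on May 10.
Flight 2 lands earlier by 5 hours 12 minutes.

the second, by 5 hours 12 minutes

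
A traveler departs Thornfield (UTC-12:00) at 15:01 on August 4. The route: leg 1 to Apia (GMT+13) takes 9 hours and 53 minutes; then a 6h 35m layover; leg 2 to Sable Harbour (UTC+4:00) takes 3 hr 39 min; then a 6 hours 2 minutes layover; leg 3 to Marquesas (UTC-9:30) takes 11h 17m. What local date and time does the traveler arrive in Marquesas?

06:57 on August 6

Convert departure to UTC: 15:01 + 12:00 = 03:01 UTC on Aug 5.
Add 9 hours and 53 minutes leg 1 → 12:54 UTC.
Add 6 hours 35 minutes layover in Apia → 19:29 UTC.
Add 3 hours 39 minutes leg 2 → 23:08 UTC.
Add 6 hours 2 minutes layover in Sable Harbour → 05:10 UTC (Aug 6).
Add 11 hours and 17 minutes leg 3 → 16:27 UTC.
Marquesas is UTC−9:30, so local arrival = 16:27 − 9:30 = 06:57 on Aug 6.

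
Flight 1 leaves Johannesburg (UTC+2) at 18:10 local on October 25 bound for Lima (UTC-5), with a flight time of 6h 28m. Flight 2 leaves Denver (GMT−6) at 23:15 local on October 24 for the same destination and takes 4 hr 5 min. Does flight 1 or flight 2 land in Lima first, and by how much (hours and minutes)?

Flight 1 in UTC: 18:10 − 2:00 = 16:10 on Oct 25.
+6 hours 28 minutes → arrive 22:38 UTC on Oct 25.
Flight 2 in UTC: 23:15 + 6:00 = 05:15 on Oct 25.
+4 hours 5 minutes → arrive 09:20 UTC on Oct 25.
Flight 2 lands earlier by 13 hours 18 minutes.

the second, by 13 hours 18 minutes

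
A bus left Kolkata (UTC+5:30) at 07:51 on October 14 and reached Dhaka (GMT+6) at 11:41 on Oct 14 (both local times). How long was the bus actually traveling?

Departure in UTC: 07:51 − 5:30 = 02:21 on Oct 14.
Arrival in UTC: 11:41 − 6:00 = 05:41 on Oct 14.
Elapsed = 05:41 − 02:21 = 3 hours 20 minutes.

3 hours 20 minutes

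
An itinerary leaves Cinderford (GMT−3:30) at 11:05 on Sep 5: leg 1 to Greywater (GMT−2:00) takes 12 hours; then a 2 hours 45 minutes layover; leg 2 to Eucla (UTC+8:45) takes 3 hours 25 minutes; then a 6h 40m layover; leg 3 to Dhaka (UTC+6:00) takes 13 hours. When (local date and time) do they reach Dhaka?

Convert departure to UTC: 11:05 + 3:30 = 14:35 UTC on Sep 5.
Add 12 hours leg 1 → 02:35 UTC (Sep 6).
Add 2 hours 45 minutes layover in Greywater → 05:20 UTC.
Add 3 hours 25 minutes leg 2 → 08:45 UTC.
Add 6 hours and 40 minutes layover in Eucla → 15:25 UTC.
Add 13 hours leg 3 → 04:25 UTC (Sep 7).
Dhaka is UTC+6:00, so local arrival = 04:25 + 6:00 = 10:25 on Sep 7.

10:25 on September 7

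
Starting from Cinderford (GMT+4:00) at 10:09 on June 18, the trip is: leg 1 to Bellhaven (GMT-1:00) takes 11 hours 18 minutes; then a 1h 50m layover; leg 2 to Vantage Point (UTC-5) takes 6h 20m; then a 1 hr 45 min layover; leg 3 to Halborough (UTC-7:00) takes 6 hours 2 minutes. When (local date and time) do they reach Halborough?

02:24 on June 19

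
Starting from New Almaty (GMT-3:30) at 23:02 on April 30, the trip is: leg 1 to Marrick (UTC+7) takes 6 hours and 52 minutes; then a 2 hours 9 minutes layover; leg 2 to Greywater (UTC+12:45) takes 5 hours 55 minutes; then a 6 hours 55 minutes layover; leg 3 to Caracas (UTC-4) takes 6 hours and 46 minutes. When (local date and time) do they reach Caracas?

03:09 on May 2

Convert departure to UTC: 23:02 + 3:30 = 02:32 UTC on May 1.
Add 6 hours 52 minutes leg 1 → 09:24 UTC.
Add 2 hours 9 minutes layover in Marrick → 11:33 UTC.
Add 5 hours and 55 minutes leg 2 → 17:28 UTC.
Add 6 hours 55 minutes layover in Greywater → 00:23 UTC (May 2).
Add 6 hours and 46 minutes leg 3 → 07:09 UTC.
Caracas is UTC−4:00, so local arrival = 07:09 − 4:00 = 03:09 on May 2.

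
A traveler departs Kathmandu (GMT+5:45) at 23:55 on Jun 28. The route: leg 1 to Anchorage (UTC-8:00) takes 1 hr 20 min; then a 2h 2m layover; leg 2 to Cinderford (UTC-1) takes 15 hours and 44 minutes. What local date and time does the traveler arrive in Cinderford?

12:16 on June 29

Convert departure to UTC: 23:55 − 5:45 = 18:10 UTC on Jun 28.
Add 1 hour 20 minutes leg 1 → 19:30 UTC.
Add 2 hours and 2 minutes layover in Anchorage → 21:32 UTC.
Add 15 hours 44 minutes leg 2 → 13:16 UTC (Jun 29).
Cinderford is UTC−1:00, so local arrival = 13:16 − 1:00 = 12:16 on Jun 29.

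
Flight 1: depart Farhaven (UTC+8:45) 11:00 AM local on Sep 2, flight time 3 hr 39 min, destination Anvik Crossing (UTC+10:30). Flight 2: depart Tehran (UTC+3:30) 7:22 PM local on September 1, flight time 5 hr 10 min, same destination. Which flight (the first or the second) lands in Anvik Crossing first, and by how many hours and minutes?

the second, by 8 hours 52 minutes

Flight 1 in UTC: 11:00 AM − 8:45 = 2:15 AM on Sep 2.
+3 hours 39 minutes → arrive 5:54 AM UTC on Sep 2.
Flight 2 in UTC: 7:22 PM − 3:30 = 3:52 PM on Sep 1.
+5 hours and 10 minutes → arrive 9:02 PM UTC on Sep 1.
Flight 2 lands earlier by 8 hours 52 minutes.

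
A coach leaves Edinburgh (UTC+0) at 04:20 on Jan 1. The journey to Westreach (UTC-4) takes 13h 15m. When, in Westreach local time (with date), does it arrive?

13:35 on Jan 1

Edinburgh is at UTC+0, so departure is already 04:20 UTC on Jan 1.
Add 13 hours 15 minutes travel time → 17:35 UTC.
Westreach is UTC−4:00, so local arrival = 17:35 − 4:00 = 13:35 on Jan 1.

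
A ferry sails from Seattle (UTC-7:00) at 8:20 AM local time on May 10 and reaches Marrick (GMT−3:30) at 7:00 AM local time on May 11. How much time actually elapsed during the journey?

19 hours 10 minutes

Departure in UTC: 8:20 AM + 7:00 = 3:20 PM on May 10.
Arrival in UTC: 7:00 AM + 3:30 = 10:30 AM on May 11.
Elapsed = 10:30 AM − 3:20 PM (+1 day) = 19 hours 10 minutes.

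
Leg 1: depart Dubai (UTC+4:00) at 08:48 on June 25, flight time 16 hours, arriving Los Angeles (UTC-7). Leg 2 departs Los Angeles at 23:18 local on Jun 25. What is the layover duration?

Convert departure to UTC: 08:48 − 4:00 = 04:48 UTC on Jun 25.
Add 16 hours flight time → 20:48 UTC.
Los Angeles is UTC−7:00, so local arrival = 20:48 − 7:00 = 13:48 on Jun 25.
Layover = 23:18 − 13:48 = 9 hours 30 minutes.

9 hours 30 minutes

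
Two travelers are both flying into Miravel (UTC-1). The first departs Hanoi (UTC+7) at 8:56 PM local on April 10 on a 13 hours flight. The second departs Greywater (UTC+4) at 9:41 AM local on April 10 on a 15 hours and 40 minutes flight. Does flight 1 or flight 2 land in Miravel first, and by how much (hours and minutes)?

Flight 1 in UTC: 8:56 PM − 7:00 = 1:56 PM on Apr 10.
+13 hours → arrive 2:56 AM UTC on Apr 11.
Flight 2 in UTC: 9:41 AM − 4:00 = 5:41 AM on Apr 10.
+15 hours 40 minutes → arrive 9:21 PM UTC on Apr 10.
Flight 2 lands earlier by 5 hours 35 minutes.

the second, by 5 hours 35 minutes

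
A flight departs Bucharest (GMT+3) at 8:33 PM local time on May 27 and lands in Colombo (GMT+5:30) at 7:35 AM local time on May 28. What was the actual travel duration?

Colombo is 2:30 ahead of Bucharest.
Clock-face elapsed time (ignoring zones) is 11 hours 2 minutes.
Actual elapsed = 11 hours 2 minutes − 2:30 = 8 hours 32 minutes.

8 hours 32 minutes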